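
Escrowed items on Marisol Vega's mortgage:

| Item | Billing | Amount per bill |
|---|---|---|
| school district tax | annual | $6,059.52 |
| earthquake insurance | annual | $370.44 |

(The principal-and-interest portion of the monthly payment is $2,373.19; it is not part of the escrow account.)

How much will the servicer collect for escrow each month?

School district tax — $6,059.52
Earthquake insurance — $370.44
Total per year = $6,059.52 + $370.44 = $6,429.96
Base monthly escrow = $6,429.96 ÷ 12 = $535.83

$535.83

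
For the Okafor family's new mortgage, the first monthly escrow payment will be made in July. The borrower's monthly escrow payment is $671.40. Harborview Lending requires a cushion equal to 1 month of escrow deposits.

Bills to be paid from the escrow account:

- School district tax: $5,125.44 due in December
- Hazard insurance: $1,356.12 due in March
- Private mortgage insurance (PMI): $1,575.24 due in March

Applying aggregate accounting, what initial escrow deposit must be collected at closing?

$2,685.60

Cushion = 1 × $671.40 = $671.40
Trial balance (start $0, +$671.40 each month, − disbursements):
  Jul: +$671.40 → $671.40
  Aug: +$671.40 → $1,342.80
  Sep: +$671.40 → $2,014.20
  Oct: +$671.40 → $2,685.60
  Nov: +$671.40 → $3,357.00
  Dec: +$671.40 − $5,125.44 → -$1,097.04
  Jan: +$671.40 → -$425.64
  Feb: +$671.40 → $245.76
  Mar: +$671.40 − $2,931.36 → -$2,014.20
  Apr: +$671.40 → -$1,342.80
  May: +$671.40 → -$671.40
  Jun: +$671.40 → $0.00
Lowest trial balance = -$2,014.20 (Mar)
Initial deposit = cushion − low point = $671.40 − (-$2,014.20) = $2,685.60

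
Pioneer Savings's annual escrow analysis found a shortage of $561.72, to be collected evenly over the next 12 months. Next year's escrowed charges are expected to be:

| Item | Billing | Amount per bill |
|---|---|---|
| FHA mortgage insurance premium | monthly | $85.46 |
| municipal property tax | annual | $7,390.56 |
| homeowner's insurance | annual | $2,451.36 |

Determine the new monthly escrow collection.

$952.43

FHA mortgage insurance premium = $85.46 × 12 = $1,025.52 per year
Municipal property tax = $7,390.56 per year
Homeowner's insurance = $2,451.36 per year
Combined annual = $10,867.44
Base monthly escrow = $10,867.44 ÷ 12 = $905.62
Monthly shortage recovery: $561.72 ÷ 12 = $46.81
New monthly escrow = $905.62 + $46.81 = $952.43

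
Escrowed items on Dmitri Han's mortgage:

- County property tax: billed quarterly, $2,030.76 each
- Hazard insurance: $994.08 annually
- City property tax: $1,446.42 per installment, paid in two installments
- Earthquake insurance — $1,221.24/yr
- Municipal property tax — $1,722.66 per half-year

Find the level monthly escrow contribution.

$1,389.71

County property tax: $2,030.76 × 4 = $8,123.04
Hazard insurance: $994.08
City property tax: $1,446.42 × 2 = $2,892.84
Earthquake insurance: $1,221.24
Municipal property tax: $1,722.66 × 2 = $3,445.32
Yearly total = $8,123.04 + $994.08 + $2,892.84 + $1,221.24 + $3,445.32 = $16,676.52
Monthly escrow = $16,676.52 ÷ 12 = $1,389.71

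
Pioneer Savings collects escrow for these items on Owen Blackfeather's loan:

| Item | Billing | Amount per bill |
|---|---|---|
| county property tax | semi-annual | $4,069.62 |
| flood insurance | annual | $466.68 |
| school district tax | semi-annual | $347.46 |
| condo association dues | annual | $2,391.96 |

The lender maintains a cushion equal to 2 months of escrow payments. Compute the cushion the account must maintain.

$1,948.80

County property tax = $4,069.62 × 2 = $8,139.24/yr
Flood insurance = $466.68/yr
School district tax = $347.46 × 2 = $694.92/yr
Condo association dues = $2,391.96/yr
Yearly total = $11,692.80
Monthly escrow = $11,692.80 / 12 = $974.40
Cushion = 2 × $974.40 = $1,948.80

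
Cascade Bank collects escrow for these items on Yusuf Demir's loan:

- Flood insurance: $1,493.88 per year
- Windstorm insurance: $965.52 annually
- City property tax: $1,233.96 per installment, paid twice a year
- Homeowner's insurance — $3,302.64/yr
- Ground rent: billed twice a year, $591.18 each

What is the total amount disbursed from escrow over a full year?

Flood insurance — $1,493.88
Windstorm insurance — $965.52
City property tax — $1,233.96 × 2 = $2,467.92
Homeowner's insurance — $3,302.64
Ground rent — $591.18 × 2 = $1,182.36
Annual escrow total = $9,412.32

$9,412.32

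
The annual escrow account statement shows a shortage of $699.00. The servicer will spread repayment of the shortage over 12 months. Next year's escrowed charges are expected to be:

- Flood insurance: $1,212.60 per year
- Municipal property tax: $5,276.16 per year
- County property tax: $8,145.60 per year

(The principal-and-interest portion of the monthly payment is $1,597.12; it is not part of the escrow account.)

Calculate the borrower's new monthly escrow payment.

$1,277.78

Flood insurance = $1,212.60/yr
Municipal property tax = $5,276.16/yr
County property tax = $8,145.60/yr
Combined annual = $1,212.60 + $5,276.16 + $8,145.60 = $14,634.36
Base monthly escrow = $14,634.36 / 12 = $1,219.53
Monthly shortage recovery: $699.00 ÷ 12 = $58.25
New monthly escrow = $1,219.53 + $58.25 = $1,277.78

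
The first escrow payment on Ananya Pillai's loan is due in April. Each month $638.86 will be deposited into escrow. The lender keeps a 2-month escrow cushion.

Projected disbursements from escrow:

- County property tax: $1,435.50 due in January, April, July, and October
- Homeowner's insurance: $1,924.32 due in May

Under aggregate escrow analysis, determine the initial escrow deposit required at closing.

Cushion = 2 × $638.86 = $1,277.72
Trial balance (start $0, +$638.86 each month, − disbursements):
  Apr: +$638.86 − $1,435.50 → -$796.64
  May: +$638.86 − $1,924.32 → -$2,082.10
  Jun: +$638.86 → -$1,443.24
  Jul: +$638.86 − $1,435.50 → -$2,239.88
  Aug: +$638.86 → -$1,601.02
  Sep: +$638.86 → -$962.16
  Oct: +$638.86 − $1,435.50 → -$1,758.80
  Nov: +$638.86 → -$1,119.94
  Dec: +$638.86 → -$481.08
  Jan: +$638.86 − $1,435.50 → -$1,277.72
  Feb: +$638.86 → -$638.86
  Mar: +$638.86 → $0.00
Lowest trial balance = -$2,239.88 (Jul)
Initial deposit = cushion − low point = $1,277.72 − (-$2,239.88) = $3,517.60

$3,517.60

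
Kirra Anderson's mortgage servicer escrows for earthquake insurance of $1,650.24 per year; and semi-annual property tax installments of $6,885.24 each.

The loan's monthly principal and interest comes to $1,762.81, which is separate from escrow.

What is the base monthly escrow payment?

Earthquake insurance = $1,650.24/yr
Property tax = $6,885.24 × 2 = $13,770.48/yr
Combined annual = $1,650.24 + $13,770.48 = $15,420.72
Monthly = $15,420.72 ÷ 12 = $1,285.06

$1,285.06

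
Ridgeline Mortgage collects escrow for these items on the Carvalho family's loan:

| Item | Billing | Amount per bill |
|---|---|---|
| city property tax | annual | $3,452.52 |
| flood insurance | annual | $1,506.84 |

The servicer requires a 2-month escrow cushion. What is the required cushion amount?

$826.56

City property tax = $3,452.52 annually
Flood insurance = $1,506.84 annually
Annual escrow total = $3,452.52 + $1,506.84 = $4,959.36
Monthly = $4,959.36 / 12 = $413.28
Cushion = 2 × $413.28 = $826.56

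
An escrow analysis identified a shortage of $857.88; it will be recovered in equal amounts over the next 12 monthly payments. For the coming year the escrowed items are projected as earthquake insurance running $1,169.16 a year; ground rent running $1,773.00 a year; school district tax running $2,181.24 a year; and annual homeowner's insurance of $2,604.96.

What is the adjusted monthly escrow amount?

Earthquake insurance: $1,169.16/yr
Ground rent: $1,773.00/yr
School district tax: $2,181.24/yr
Homeowner's insurance: $2,604.96/yr
Annual escrow total = $1,169.16 + $1,773.00 + $2,181.24 + $2,604.96 = $7,728.36
Per month = $7,728.36 / 12 = $644.03
Shortage per month = $857.88 ÷ 12 = $71.49
New monthly escrow = $644.03 + $71.49 = $715.52

$715.52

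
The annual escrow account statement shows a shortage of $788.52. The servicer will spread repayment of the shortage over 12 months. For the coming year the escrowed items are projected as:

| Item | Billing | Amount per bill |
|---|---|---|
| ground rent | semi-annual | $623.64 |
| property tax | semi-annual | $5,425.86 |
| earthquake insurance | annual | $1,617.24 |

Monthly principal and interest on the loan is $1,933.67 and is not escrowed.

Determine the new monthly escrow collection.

Ground rent = $623.64 × 2 = $1,247.28 annually
Property tax = $5,425.86 × 2 = $10,851.72 annually
Earthquake insurance = $1,617.24 annually
Total annual escrow = $1,247.28 + $10,851.72 + $1,617.24 = $13,716.24
Base monthly escrow = $13,716.24 ÷ 12 = $1,143.02
Shortage spread = $788.52 / 12 = $65.71/mo
New monthly escrow = $1,143.02 + $65.71 = $1,208.73

$1,208.73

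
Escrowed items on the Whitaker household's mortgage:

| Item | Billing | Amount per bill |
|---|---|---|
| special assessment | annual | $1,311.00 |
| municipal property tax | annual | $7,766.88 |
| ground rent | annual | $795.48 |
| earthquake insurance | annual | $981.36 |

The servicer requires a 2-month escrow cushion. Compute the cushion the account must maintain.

Special assessment: $1,311.00 per year
Municipal property tax: $7,766.88 per year
Ground rent: $795.48 per year
Earthquake insurance: $981.36 per year
Combined annual = $1,311.00 + $7,766.88 + $795.48 + $981.36 = $10,854.72
Base monthly escrow = $10,854.72 / 12 = $904.56
Required cushion = 2 × $904.56 = $1,809.12

$1,809.12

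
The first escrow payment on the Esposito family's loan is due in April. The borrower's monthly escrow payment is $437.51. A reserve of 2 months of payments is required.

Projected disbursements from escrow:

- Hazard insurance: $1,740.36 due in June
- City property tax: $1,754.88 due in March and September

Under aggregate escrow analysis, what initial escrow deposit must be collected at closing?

$1,745.20

Cushion = 2 × $437.51 = $875.02
Trial balance (start $0, +$437.51 each month, − disbursements):
  Apr: +$437.51 → $437.51
  May: +$437.51 → $875.02
  Jun: +$437.51 − $1,740.36 → -$427.83
  Jul: +$437.51 → $9.68
  Aug: +$437.51 → $447.19
  Sep: +$437.51 − $1,754.88 → -$870.18
  Oct: +$437.51 → -$432.67
  Nov: +$437.51 → $4.84
  Dec: +$437.51 → $442.35
  Jan: +$437.51 → $879.86
  Feb: +$437.51 → $1,317.37
  Mar: +$437.51 − $1,754.88 → $0.00
Lowest trial balance = -$870.18 (Sep)
Initial deposit = cushion − low point = $875.02 − (-$870.18) = $1,745.20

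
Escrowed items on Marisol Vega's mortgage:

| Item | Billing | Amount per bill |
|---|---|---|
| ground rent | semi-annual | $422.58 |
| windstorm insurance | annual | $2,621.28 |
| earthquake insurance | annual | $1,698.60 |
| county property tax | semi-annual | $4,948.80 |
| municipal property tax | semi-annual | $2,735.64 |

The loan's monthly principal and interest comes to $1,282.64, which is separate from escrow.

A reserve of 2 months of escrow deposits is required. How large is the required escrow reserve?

Ground rent = $422.58 × 2 = $845.16/yr
Windstorm insurance = $2,621.28/yr
Earthquake insurance = $1,698.60/yr
County property tax = $4,948.80 × 2 = $9,897.60/yr
Municipal property tax = $2,735.64 × 2 = $5,471.28/yr
Yearly total = $845.16 + $2,621.28 + $1,698.60 + $9,897.60 + $5,471.28 = $20,533.92
Monthly escrow = $20,533.92 ÷ 12 = $1,711.16
Cushion = 2 × $1,711.16 = $3,422.32

$3,422.32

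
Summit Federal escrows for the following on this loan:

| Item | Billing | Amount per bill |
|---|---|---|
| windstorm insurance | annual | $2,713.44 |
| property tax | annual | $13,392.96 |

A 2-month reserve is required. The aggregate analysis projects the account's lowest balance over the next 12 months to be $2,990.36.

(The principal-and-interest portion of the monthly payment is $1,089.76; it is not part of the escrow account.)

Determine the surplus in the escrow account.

$305.96

Windstorm insurance — $2,713.44 per year
Property tax — $13,392.96 per year
Yearly total = $2,713.44 + $13,392.96 = $16,106.40
Base monthly escrow = $16,106.40 ÷ 12 = $1,342.20
Required reserve = 2 × $1,342.20 = $2,684.40
Excess over cushion: $2,990.36 − $2,684.40 = $305.96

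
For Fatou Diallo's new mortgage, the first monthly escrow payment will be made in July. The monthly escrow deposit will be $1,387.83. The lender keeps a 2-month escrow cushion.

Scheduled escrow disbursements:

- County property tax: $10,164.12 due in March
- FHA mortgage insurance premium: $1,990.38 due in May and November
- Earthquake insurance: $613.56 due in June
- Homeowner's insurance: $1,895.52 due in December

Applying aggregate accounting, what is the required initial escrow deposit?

Cushion = 2 × $1,387.83 = $2,775.66
Trial balance (start $0, +$1,387.83 each month, − disbursements):
  Jul: +$1,387.83 → $1,387.83
  Aug: +$1,387.83 → $2,775.66
  Sep: +$1,387.83 → $4,163.49
  Oct: +$1,387.83 → $5,551.32
  Nov: +$1,387.83 − $1,990.38 → $4,948.77
  Dec: +$1,387.83 − $1,895.52 → $4,441.08
  Jan: +$1,387.83 → $5,828.91
  Feb: +$1,387.83 → $7,216.74
  Mar: +$1,387.83 − $10,164.12 → -$1,559.55
  Apr: +$1,387.83 → -$171.72
  May: +$1,387.83 − $1,990.38 → -$774.27
  Jun: +$1,387.83 − $613.56 → $0.00
Lowest trial balance = -$1,559.55 (Mar)
Initial deposit = cushion − low point = $2,775.66 − (-$1,559.55) = $4,335.21

$4,335.21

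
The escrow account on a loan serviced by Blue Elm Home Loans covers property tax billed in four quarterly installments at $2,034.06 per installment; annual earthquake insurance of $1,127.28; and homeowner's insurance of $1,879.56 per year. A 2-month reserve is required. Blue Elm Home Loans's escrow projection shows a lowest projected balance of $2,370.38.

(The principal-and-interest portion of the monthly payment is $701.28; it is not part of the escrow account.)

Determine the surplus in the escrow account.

$513.20

Property tax: $2,034.06 × 4 = $8,136.24/yr
Earthquake insurance: $1,127.28/yr
Homeowner's insurance: $1,879.56/yr
Combined annual = $11,143.08
Monthly escrow = $11,143.08 ÷ 12 = $928.59
Required cushion = 2 × $928.59 = $1,857.18
Surplus = $2,370.38 − $1,857.18 = $513.20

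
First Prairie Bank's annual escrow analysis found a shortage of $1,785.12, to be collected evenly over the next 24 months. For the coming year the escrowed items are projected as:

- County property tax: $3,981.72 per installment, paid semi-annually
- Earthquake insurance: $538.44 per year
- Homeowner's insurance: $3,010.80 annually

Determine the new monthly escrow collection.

$1,033.77

County property tax = $3,981.72 × 2 = $7,963.44/yr
Earthquake insurance = $538.44/yr
Homeowner's insurance = $3,010.80/yr
Total annual escrow = $11,512.68
Monthly escrow = $11,512.68 / 12 = $959.39
Shortage spread = $1,785.12 ÷ 24 = $74.38/mo
New monthly escrow = $959.39 + $74.38 = $1,033.77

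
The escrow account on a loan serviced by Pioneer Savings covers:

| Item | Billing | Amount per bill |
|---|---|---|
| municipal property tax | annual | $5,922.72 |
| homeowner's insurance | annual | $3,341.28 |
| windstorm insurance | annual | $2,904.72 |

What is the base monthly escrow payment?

$1,014.06

Municipal property tax — $5,922.72
Homeowner's insurance — $3,341.28
Windstorm insurance — $2,904.72
Total per year = $12,168.72
Per month = $12,168.72 / 12 = $1,014.06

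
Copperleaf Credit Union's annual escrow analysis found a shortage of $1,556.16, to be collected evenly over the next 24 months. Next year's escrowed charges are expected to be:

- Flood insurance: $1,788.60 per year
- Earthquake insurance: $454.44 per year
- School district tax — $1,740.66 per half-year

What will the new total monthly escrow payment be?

Flood insurance: $1,788.60 annually
Earthquake insurance: $454.44 annually
School district tax: $1,740.66 × 2 = $3,481.32 annually
Total annual escrow = $1,788.60 + $454.44 + $3,481.32 = $5,724.36
Per month = $5,724.36 ÷ 12 = $477.03
Shortage spread = $1,556.16 / 24 = $64.84/mo
Adjusted monthly = $477.03 + $64.84 = $541.87

$541.87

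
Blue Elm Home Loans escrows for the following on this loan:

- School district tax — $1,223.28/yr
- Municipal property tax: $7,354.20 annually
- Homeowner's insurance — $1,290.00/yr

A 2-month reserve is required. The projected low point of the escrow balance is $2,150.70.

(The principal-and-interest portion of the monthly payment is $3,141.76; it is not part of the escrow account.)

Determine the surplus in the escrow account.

$506.12

School district tax = $1,223.28/yr
Municipal property tax = $7,354.20/yr
Homeowner's insurance = $1,290.00/yr
Annual escrow total = $9,867.48
Per month = $9,867.48 ÷ 12 = $822.29
Required reserve = 2 × $822.29 = $1,644.58
Surplus = $2,150.70 − $1,644.58 = $506.12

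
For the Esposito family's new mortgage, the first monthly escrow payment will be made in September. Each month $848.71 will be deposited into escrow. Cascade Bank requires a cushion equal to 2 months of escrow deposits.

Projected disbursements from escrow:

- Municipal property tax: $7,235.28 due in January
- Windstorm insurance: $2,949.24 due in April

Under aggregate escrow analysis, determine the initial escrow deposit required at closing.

Cushion = 2 × $848.71 = $1,697.42
Trial balance (start $0, +$848.71 each month, − disbursements):
  Sep: +$848.71 → $848.71
  Oct: +$848.71 → $1,697.42
  Nov: +$848.71 → $2,546.13
  Dec: +$848.71 → $3,394.84
  Jan: +$848.71 − $7,235.28 → -$2,991.73
  Feb: +$848.71 → -$2,143.02
  Mar: +$848.71 → -$1,294.31
  Apr: +$848.71 − $2,949.24 → -$3,394.84
  May: +$848.71 → -$2,546.13
  Jun: +$848.71 → -$1,697.42
  Jul: +$848.71 → -$848.71
  Aug: +$848.71 → $0.00
Lowest trial balance = -$3,394.84 (Apr)
Initial deposit = cushion − low point = $1,697.42 − (-$3,394.84) = $5,092.26

$5,092.26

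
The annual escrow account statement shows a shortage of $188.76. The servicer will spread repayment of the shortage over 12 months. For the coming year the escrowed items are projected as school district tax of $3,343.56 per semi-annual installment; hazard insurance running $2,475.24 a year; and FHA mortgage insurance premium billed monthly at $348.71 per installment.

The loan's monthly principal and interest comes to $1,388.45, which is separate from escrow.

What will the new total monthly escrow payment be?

$1,127.97

School district tax: $3,343.56 × 2 = $6,687.12
Hazard insurance: $2,475.24
FHA mortgage insurance premium: $348.71 × 12 = $4,184.52
Total annual escrow = $6,687.12 + $2,475.24 + $4,184.52 = $13,346.88
Base monthly escrow = $13,346.88 / 12 = $1,112.24
Monthly shortage recovery: $188.76 ÷ 12 = $15.73
New monthly escrow = $1,112.24 + $15.73 = $1,127.97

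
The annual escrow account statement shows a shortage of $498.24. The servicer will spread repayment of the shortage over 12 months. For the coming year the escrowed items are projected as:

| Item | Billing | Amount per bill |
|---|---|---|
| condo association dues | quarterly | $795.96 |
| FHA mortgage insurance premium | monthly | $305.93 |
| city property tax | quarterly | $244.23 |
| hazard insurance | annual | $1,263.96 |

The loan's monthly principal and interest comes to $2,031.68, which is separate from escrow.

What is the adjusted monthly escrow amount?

Condo association dues — $795.96 × 4 = $3,183.84
FHA mortgage insurance premium — $305.93 × 12 = $3,671.16
City property tax — $244.23 × 4 = $976.92
Hazard insurance — $1,263.96
Combined annual = $9,095.88
Per month = $9,095.88 / 12 = $757.99
Monthly shortage recovery: $498.24 ÷ 12 = $41.52
New monthly escrow = $757.99 + $41.52 = $799.51

$799.51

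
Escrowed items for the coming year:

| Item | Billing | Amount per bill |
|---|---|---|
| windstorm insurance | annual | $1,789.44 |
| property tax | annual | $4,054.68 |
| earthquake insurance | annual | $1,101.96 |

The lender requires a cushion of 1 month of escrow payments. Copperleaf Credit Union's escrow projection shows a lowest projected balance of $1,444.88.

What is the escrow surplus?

Windstorm insurance: $1,789.44/yr
Property tax: $4,054.68/yr
Earthquake insurance: $1,101.96/yr
Total per year = $1,789.44 + $4,054.68 + $1,101.96 = $6,946.08
Monthly = $6,946.08 / 12 = $578.84
Required reserve = 1 × $578.84 = $578.84
Surplus = $1,444.88 − $578.84 = $866.04

$866.04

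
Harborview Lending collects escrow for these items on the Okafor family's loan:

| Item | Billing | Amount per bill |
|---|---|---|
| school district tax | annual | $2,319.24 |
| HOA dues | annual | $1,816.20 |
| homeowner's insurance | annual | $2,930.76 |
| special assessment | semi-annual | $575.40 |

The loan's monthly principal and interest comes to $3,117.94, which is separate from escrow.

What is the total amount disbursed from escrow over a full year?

$8,217.00

School district tax = $2,319.24
HOA dues = $1,816.20
Homeowner's insurance = $2,930.76
Special assessment = $575.40 × 2 = $1,150.80
Annual escrow total = $2,319.24 + $1,816.20 + $2,930.76 + $1,150.80 = $8,217.00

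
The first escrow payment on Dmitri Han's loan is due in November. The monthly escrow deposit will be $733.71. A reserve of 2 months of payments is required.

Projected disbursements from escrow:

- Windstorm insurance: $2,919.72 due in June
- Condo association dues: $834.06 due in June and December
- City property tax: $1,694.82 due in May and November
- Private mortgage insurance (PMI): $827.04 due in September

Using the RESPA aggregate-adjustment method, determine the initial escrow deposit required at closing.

Cushion = 2 × $733.71 = $1,467.42
Trial balance (start $0, +$733.71 each month, − disbursements):
  Nov: +$733.71 − $1,694.82 → -$961.11
  Dec: +$733.71 − $834.06 → -$1,061.46
  Jan: +$733.71 → -$327.75
  Feb: +$733.71 → $405.96
  Mar: +$733.71 → $1,139.67
  Apr: +$733.71 → $1,873.38
  May: +$733.71 − $1,694.82 → $912.27
  Jun: +$733.71 − $3,753.78 → -$2,107.80
  Jul: +$733.71 → -$1,374.09
  Aug: +$733.71 → -$640.38
  Sep: +$733.71 − $827.04 → -$733.71
  Oct: +$733.71 → $0.00
Lowest trial balance = -$2,107.80 (Jun)
Initial deposit = cushion − low point = $1,467.42 − (-$2,107.80) = $3,575.22

$3,575.22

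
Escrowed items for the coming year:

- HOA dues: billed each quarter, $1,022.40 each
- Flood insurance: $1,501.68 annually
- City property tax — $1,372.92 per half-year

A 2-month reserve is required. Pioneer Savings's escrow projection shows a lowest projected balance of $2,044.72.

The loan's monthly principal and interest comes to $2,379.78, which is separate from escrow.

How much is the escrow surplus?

$655.20

HOA dues: $1,022.40 × 4 = $4,089.60 annually
Flood insurance: $1,501.68 annually
City property tax: $1,372.92 × 2 = $2,745.84 annually
Combined annual = $4,089.60 + $1,501.68 + $2,745.84 = $8,337.12
Per month = $8,337.12 / 12 = $694.76
Required reserve = 2 × $694.76 = $1,389.52
Surplus = $2,044.72 − $1,389.52 = $655.20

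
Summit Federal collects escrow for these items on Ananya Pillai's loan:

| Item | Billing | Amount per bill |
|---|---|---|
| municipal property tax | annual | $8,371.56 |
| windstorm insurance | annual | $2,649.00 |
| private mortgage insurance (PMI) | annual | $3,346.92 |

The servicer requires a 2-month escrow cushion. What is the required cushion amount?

Municipal property tax — $8,371.56 annually
Windstorm insurance — $2,649.00 annually
Private mortgage insurance (PMI) — $3,346.92 annually
Combined annual = $14,367.48
Per month = $14,367.48 ÷ 12 = $1,197.29
Required cushion = 2 × $1,197.29 = $2,394.58

$2,394.58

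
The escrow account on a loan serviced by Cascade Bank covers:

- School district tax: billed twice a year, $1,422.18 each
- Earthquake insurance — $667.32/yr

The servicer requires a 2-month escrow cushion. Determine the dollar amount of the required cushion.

School district tax = $1,422.18 × 2 = $2,844.36 per year
Earthquake insurance = $667.32 per year
Combined annual = $3,511.68
Base monthly escrow = $3,511.68 / 12 = $292.64
Required cushion = 2 × $292.64 = $585.28

$585.28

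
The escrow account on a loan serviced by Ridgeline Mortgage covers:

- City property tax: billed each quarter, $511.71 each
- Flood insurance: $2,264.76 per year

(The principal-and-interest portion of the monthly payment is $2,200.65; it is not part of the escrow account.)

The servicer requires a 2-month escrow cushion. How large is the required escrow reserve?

$718.60

City property tax = $511.71 × 4 = $2,046.84 per year
Flood insurance = $2,264.76 per year
Combined annual = $2,046.84 + $2,264.76 = $4,311.60
Per month = $4,311.60 / 12 = $359.30
Cushion = 2 × $359.30 = $718.60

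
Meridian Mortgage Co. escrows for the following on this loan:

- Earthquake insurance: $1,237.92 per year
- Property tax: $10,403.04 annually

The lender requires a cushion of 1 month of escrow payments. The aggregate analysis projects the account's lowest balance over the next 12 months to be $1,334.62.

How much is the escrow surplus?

$364.54

Earthquake insurance: $1,237.92
Property tax: $10,403.04
Combined annual = $11,640.96
Monthly = $11,640.96 / 12 = $970.08
Required reserve = 1 × $970.08 = $970.08
Surplus = $1,334.62 − $970.08 = $364.54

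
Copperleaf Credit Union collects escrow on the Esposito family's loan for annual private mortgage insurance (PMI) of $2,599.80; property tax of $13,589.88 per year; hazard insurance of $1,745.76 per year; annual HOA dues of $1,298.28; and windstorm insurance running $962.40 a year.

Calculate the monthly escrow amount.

$1,683.01

Private mortgage insurance (PMI): $2,599.80
Property tax: $13,589.88
Hazard insurance: $1,745.76
HOA dues: $1,298.28
Windstorm insurance: $962.40
Combined annual = $2,599.80 + $13,589.88 + $1,745.76 + $1,298.28 + $962.40 = $20,196.12
Base monthly escrow = $20,196.12 ÷ 12 = $1,683.01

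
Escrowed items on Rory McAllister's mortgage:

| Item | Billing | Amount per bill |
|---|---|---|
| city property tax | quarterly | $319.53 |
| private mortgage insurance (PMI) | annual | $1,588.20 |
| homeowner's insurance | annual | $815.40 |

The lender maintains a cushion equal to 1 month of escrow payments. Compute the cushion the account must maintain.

City property tax = $319.53 × 4 = $1,278.12
Private mortgage insurance (PMI) = $1,588.20
Homeowner's insurance = $815.40
Combined annual = $1,278.12 + $1,588.20 + $815.40 = $3,681.72
Per month = $3,681.72 ÷ 12 = $306.81
Cushion = 1 × $306.81 = $306.81

$306.81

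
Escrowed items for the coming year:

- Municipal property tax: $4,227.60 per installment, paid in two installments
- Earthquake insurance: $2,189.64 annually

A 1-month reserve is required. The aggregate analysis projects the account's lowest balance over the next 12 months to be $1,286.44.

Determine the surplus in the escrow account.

$399.37

Municipal property tax = $4,227.60 × 2 = $8,455.20/yr
Earthquake insurance = $2,189.64/yr
Annual escrow total = $10,644.84
Monthly escrow = $10,644.84 ÷ 12 = $887.07
Cushion = 1 × $887.07 = $887.07
Surplus = $1,286.44 − $887.07 = $399.37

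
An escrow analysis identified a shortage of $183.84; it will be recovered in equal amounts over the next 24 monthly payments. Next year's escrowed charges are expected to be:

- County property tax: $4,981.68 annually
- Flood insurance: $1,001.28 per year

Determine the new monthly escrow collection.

$506.24

County property tax = $4,981.68
Flood insurance = $1,001.28
Total per year = $4,981.68 + $1,001.28 = $5,982.96
Per month = $5,982.96 ÷ 12 = $498.58
Monthly shortage recovery: $183.84 / 24 = $7.66
Adjusted monthly = $498.58 + $7.66 = $506.24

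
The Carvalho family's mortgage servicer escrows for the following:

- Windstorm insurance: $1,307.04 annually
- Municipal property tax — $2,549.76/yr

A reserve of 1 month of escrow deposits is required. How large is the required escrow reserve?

Windstorm insurance: $1,307.04
Municipal property tax: $2,549.76
Total per year = $3,856.80
Monthly = $3,856.80 ÷ 12 = $321.40
Required cushion = 1 × $321.40 = $321.40

$321.40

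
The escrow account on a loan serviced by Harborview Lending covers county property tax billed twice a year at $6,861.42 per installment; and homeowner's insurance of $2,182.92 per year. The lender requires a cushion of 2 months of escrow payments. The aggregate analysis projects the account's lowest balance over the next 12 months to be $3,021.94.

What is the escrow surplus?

County property tax = $6,861.42 × 2 = $13,722.84
Homeowner's insurance = $2,182.92
Total per year = $13,722.84 + $2,182.92 = $15,905.76
Monthly = $15,905.76 ÷ 12 = $1,325.48
Required reserve = 2 × $1,325.48 = $2,650.96
Surplus = $3,021.94 − $2,650.96 = $370.98

$370.98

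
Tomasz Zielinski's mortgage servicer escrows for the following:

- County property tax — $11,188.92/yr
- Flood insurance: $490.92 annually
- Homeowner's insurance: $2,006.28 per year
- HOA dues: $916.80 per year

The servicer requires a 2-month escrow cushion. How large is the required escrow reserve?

County property tax: $11,188.92 annually
Flood insurance: $490.92 annually
Homeowner's insurance: $2,006.28 annually
HOA dues: $916.80 annually
Total per year = $11,188.92 + $490.92 + $2,006.28 + $916.80 = $14,602.92
Per month = $14,602.92 / 12 = $1,216.91
Reserve = 2 × $1,216.91 = $2,433.82

$2,433.82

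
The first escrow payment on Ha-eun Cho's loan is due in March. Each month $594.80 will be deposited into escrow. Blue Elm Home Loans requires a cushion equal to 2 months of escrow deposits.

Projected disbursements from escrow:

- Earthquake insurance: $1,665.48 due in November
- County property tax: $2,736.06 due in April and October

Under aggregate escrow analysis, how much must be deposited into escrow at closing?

$2,974.00

Cushion = 2 × $594.80 = $1,189.60
Trial balance (start $0, +$594.80 each month, − disbursements):
  Mar: +$594.80 → $594.80
  Apr: +$594.80 − $2,736.06 → -$1,546.46
  May: +$594.80 → -$951.66
  Jun: +$594.80 → -$356.86
  Jul: +$594.80 → $237.94
  Aug: +$594.80 → $832.74
  Sep: +$594.80 → $1,427.54
  Oct: +$594.80 − $2,736.06 → -$713.72
  Nov: +$594.80 − $1,665.48 → -$1,784.40
  Dec: +$594.80 → -$1,189.60
  Jan: +$594.80 → -$594.80
  Feb: +$594.80 → $0.00
Lowest trial balance = -$1,784.40 (Nov)
Initial deposit = cushion − low point = $1,189.60 − (-$1,784.40) = $2,974.00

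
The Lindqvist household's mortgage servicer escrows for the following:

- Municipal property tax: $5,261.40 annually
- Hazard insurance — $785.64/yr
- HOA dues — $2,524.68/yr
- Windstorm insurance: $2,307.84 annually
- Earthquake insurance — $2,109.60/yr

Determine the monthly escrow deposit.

Municipal property tax = $5,261.40 annually
Hazard insurance = $785.64 annually
HOA dues = $2,524.68 annually
Windstorm insurance = $2,307.84 annually
Earthquake insurance = $2,109.60 annually
Total per year = $12,989.16
Monthly escrow = $12,989.16 ÷ 12 = $1,082.43

$1,082.43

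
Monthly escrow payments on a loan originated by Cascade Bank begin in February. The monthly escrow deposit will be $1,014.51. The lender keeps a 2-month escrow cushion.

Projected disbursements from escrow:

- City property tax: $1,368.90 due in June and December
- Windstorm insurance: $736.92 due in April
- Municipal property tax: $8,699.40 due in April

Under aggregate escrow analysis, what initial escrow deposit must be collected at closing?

Cushion = 2 × $1,014.51 = $2,029.02
Trial balance (start $0, +$1,014.51 each month, − disbursements):
  Feb: +$1,014.51 → $1,014.51
  Mar: +$1,014.51 → $2,029.02
  Apr: +$1,014.51 − $9,436.32 → -$6,392.79
  May: +$1,014.51 → -$5,378.28
  Jun: +$1,014.51 − $1,368.90 → -$5,732.67
  Jul: +$1,014.51 → -$4,718.16
  Aug: +$1,014.51 → -$3,703.65
  Sep: +$1,014.51 → -$2,689.14
  Oct: +$1,014.51 → -$1,674.63
  Nov: +$1,014.51 → -$660.12
  Dec: +$1,014.51 − $1,368.90 → -$1,014.51
  Jan: +$1,014.51 → $0.00
Lowest trial balance = -$6,392.79 (Apr)
Initial deposit = cushion − low point = $2,029.02 − (-$6,392.79) = $8,421.81

$8,421.81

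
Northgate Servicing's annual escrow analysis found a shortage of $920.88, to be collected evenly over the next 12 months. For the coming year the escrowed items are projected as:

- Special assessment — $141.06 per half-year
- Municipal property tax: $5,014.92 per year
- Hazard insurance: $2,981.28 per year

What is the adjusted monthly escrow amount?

$766.60

Special assessment: $141.06 × 2 = $282.12/yr
Municipal property tax: $5,014.92/yr
Hazard insurance: $2,981.28/yr
Total per year = $282.12 + $5,014.92 + $2,981.28 = $8,278.32
Monthly escrow = $8,278.32 ÷ 12 = $689.86
Shortage spread = $920.88 / 12 = $76.74/mo
New monthly escrow = $689.86 + $76.74 = $766.60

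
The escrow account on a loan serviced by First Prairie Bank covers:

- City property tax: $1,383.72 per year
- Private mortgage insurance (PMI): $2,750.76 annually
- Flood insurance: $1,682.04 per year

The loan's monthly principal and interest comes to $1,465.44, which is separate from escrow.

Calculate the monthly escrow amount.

$484.71

City property tax — $1,383.72
Private mortgage insurance (PMI) — $2,750.76
Flood insurance — $1,682.04
Annual escrow total = $5,816.52
Per month = $5,816.52 ÷ 12 = $484.71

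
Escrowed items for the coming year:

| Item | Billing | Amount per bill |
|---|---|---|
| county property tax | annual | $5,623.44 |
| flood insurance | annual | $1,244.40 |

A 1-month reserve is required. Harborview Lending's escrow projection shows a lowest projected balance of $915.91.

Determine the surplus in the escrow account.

$343.59

County property tax — $5,623.44 per year
Flood insurance — $1,244.40 per year
Total annual escrow = $5,623.44 + $1,244.40 = $6,867.84
Base monthly escrow = $6,867.84 ÷ 12 = $572.32
Required reserve = 1 × $572.32 = $572.32
Excess over cushion: $915.91 − $572.32 = $343.59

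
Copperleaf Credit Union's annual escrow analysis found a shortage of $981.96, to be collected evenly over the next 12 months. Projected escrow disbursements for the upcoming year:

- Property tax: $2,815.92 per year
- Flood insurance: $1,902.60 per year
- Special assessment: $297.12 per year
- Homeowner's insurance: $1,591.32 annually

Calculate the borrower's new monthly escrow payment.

Property tax = $2,815.92 annually
Flood insurance = $1,902.60 annually
Special assessment = $297.12 annually
Homeowner's insurance = $1,591.32 annually
Combined annual = $2,815.92 + $1,902.60 + $297.12 + $1,591.32 = $6,606.96
Monthly = $6,606.96 ÷ 12 = $550.58
Shortage spread = $981.96 ÷ 12 = $81.83/mo
New monthly escrow = $550.58 + $81.83 = $632.41

$632.41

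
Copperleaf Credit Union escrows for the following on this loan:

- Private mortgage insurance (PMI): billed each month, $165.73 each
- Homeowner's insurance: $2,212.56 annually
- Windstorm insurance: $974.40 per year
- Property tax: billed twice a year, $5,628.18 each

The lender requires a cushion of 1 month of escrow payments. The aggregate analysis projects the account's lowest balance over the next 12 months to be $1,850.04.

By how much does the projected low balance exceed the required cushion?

Private mortgage insurance (PMI) = $165.73 × 12 = $1,988.76
Homeowner's insurance = $2,212.56
Windstorm insurance = $974.40
Property tax = $5,628.18 × 2 = $11,256.36
Total per year = $1,988.76 + $2,212.56 + $974.40 + $11,256.36 = $16,432.08
Monthly escrow = $16,432.08 ÷ 12 = $1,369.34
Required reserve = 1 × $1,369.34 = $1,369.34
Excess over cushion: $1,850.04 − $1,369.34 = $480.70

$480.70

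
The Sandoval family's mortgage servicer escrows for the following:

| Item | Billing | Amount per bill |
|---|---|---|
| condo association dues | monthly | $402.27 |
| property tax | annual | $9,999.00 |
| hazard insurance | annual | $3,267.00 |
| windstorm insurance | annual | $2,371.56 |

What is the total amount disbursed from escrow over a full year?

$20,464.80

Condo association dues — $402.27 × 12 = $4,827.24
Property tax — $9,999.00
Hazard insurance — $3,267.00
Windstorm insurance — $2,371.56
Annual escrow total = $20,464.80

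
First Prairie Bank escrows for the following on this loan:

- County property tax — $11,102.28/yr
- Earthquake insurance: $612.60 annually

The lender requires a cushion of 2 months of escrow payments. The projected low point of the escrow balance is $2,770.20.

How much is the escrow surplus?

$817.72

County property tax = $11,102.28 annually
Earthquake insurance = $612.60 annually
Total annual escrow = $11,714.88
Monthly escrow = $11,714.88 ÷ 12 = $976.24
Required cushion = 2 × $976.24 = $1,952.48
Surplus = $2,770.20 − $1,952.48 = $817.72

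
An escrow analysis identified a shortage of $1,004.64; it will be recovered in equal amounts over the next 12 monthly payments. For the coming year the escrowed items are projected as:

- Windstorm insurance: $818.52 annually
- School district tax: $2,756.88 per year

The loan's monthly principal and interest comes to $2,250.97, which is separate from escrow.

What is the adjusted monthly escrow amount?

$381.67

Windstorm insurance = $818.52
School district tax = $2,756.88
Yearly total = $818.52 + $2,756.88 = $3,575.40
Base monthly escrow = $3,575.40 ÷ 12 = $297.95
Shortage per month = $1,004.64 ÷ 12 = $83.72
Adjusted monthly = $297.95 + $83.72 = $381.67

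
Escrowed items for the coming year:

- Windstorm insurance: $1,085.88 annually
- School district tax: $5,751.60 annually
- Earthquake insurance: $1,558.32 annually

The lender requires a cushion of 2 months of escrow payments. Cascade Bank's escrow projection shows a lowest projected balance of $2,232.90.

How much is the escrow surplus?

$833.60

Windstorm insurance = $1,085.88
School district tax = $5,751.60
Earthquake insurance = $1,558.32
Annual escrow total = $1,085.88 + $5,751.60 + $1,558.32 = $8,395.80
Monthly = $8,395.80 ÷ 12 = $699.65
Cushion = 2 × $699.65 = $1,399.30
Surplus = $2,232.90 − $1,399.30 = $833.60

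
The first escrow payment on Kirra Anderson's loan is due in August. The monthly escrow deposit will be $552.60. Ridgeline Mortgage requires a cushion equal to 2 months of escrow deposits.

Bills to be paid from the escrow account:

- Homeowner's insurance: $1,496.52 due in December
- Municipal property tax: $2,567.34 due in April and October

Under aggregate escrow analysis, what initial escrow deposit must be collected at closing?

$2,763.00

Cushion = 2 × $552.60 = $1,105.20
Trial balance (start $0, +$552.60 each month, − disbursements):
  Aug: +$552.60 → $552.60
  Sep: +$552.60 → $1,105.20
  Oct: +$552.60 − $2,567.34 → -$909.54
  Nov: +$552.60 → -$356.94
  Dec: +$552.60 − $1,496.52 → -$1,300.86
  Jan: +$552.60 → -$748.26
  Feb: +$552.60 → -$195.66
  Mar: +$552.60 → $356.94
  Apr: +$552.60 − $2,567.34 → -$1,657.80
  May: +$552.60 → -$1,105.20
  Jun: +$552.60 → -$552.60
  Jul: +$552.60 → $0.00
Lowest trial balance = -$1,657.80 (Apr)
Initial deposit = cushion − low point = $1,105.20 − (-$1,657.80) = $2,763.00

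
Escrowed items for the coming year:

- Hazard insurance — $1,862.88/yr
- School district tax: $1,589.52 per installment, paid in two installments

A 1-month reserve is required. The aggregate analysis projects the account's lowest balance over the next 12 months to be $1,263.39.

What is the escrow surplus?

$843.23

Hazard insurance = $1,862.88
School district tax = $1,589.52 × 2 = $3,179.04
Yearly total = $1,862.88 + $3,179.04 = $5,041.92
Base monthly escrow = $5,041.92 ÷ 12 = $420.16
Required reserve = 1 × $420.16 = $420.16
Excess over cushion: $1,263.39 − $420.16 = $843.23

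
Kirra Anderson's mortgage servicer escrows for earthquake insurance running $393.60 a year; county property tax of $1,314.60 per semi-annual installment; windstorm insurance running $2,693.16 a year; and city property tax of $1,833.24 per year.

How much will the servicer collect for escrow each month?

$629.10

Earthquake insurance: $393.60 annually
County property tax: $1,314.60 × 2 = $2,629.20 annually
Windstorm insurance: $2,693.16 annually
City property tax: $1,833.24 annually
Annual escrow total = $7,549.20
Monthly escrow = $7,549.20 ÷ 12 = $629.10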